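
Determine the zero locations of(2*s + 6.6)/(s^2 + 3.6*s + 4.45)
Set numerator = 0: 2*s + 6.6 = 0 → Zeros: -3.3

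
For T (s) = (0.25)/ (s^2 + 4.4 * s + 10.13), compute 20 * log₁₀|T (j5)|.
Substitute s = j*5: T(j5) = -0.00527218 - 0.00780013j.
|T(j5)| = sqrt(Re² + Im²) = 0.009415.
20*log₁₀(0.009415) = -40.52 dB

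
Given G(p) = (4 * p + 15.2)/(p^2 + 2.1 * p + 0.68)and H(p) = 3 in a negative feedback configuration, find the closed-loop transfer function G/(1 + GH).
Closed-loop T = G/(1+GH).
Numerator: G_num * H_den = 4*p + 15.2.
Denominator: G_den * H_den + G_num * H_num = (p^2 + 2.1*p + 0.68) + (12*p + 45.6) = p^2 + 14.1*p + 46.28.
T(p) = (4*p + 15.2)/(p^2 + 14.1*p + 46.28)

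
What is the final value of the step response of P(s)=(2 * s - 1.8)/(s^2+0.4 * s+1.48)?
FVT: lim_{t→∞} y(t) = lim_{s→0} s*Y(s) where Y(s) = P(s)/s.
= lim_{s→0} P(s) = P(0) = num(0)/den(0) = -1.8/1.48 = -1.216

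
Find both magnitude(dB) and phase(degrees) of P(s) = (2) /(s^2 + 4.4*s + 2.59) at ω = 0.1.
Substitute s = j*0.1: P(j0.1) = 0.753285 - 0.128467j.
|P| = 20*log₁₀(sqrt(Re²+Im²)) = -2.34 dB.
∠P = atan2(Im, Re) = -9.68°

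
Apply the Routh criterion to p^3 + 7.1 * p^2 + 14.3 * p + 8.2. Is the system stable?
Routh array:
p^3: [1, 14.3]; p^2: [7.1, 8.2]; p^1: [13.1451]; p^0: [8.2]
First column: [1, 7.1, 13.1451, 8.2]. Sign changes = 0.
Yes, stable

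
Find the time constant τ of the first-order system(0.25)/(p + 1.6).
First-order system: τ = -1/pole. Pole = -1.6. τ = -1/(-1.6) = 0.625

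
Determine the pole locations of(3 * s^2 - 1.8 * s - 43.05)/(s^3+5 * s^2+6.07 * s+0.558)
Set denominator = 0: s^3 + 5*s^2 + 6.07*s + 0.558 = (s + 3.1)(s + 1.8)(s + 0.1) = 0 → Poles: -0.1, -1.8, -3.1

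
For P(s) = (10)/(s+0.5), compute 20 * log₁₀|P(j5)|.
Substitute s = j*5: P(j5) = 0.19802 - 1.9802j.
|P(j5)| = sqrt(Re² + Im²) = 1.99.
20*log₁₀(1.99) = 5.98 dB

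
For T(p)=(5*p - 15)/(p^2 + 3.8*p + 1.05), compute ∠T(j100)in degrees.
Substitute p = j*100: T(j100) = 0.00339565 - 0.0498762j.
∠T(j100) = atan2(Im, Re) = atan2(-0.0498762, 0.00339565) = -86.11°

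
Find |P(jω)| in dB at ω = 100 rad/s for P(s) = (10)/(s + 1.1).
Substitute s = j*100: P(j100) = 0.00109987 - 0.0999879j.
|P(j100)| = sqrt(Re² + Im²) = 0.09999.
20*log₁₀(0.09999) = -20.00 dB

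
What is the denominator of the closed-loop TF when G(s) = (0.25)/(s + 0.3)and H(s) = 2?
Characteristic poly = G_den * H_den + G_num * H_num = (s + 0.3) + (0.5) = s + 0.8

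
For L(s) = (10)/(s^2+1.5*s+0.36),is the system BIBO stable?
Denominator: s^2 + 1.5*s + 0.36 = (s + 1.2)(s + 0.3). Poles: -0.3, -1.2. All Re(p)<0: Yes (stable)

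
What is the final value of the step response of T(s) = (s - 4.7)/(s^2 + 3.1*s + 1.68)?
FVT: lim_{t→∞} y(t) = lim_{s→0} s*Y(s) where Y(s) = T(s)/s.
= lim_{s→0} T(s) = T(0) = num(0)/den(0) = -4.7/1.68 = -2.798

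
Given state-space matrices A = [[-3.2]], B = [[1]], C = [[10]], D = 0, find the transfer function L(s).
L(s) = C(sI - A)⁻¹B + D.
Characteristic polynomial det(sI - A) = s + 3.2.
Numerator from C·adj(sI-A)·B + D·det(sI-A) = 10.
L(s) = (10)/(s + 3.2)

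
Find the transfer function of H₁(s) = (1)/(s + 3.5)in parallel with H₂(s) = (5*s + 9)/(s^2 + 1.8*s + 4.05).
Parallel: H = H₁ + H₂ = (n₁·d₂ + n₂·d₁)/(d₁·d₂).
n₁·d₂ = s^2 + 1.8*s + 4.05. n₂·d₁ = 5*s^2 + 26.5*s + 31.5. Sum = 6*s^2 + 28.3*s + 35.55. d₁·d₂ = s^3 + 5.3*s^2 + 10.35*s + 14.175.
H(s) = (6*s^2 + 28.3*s + 35.55)/(s^3 + 5.3*s^2 + 10.35*s + 14.175)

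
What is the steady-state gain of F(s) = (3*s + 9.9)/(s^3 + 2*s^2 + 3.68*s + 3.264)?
DC gain = F(0) = num(0)/den(0) = 9.9/3.264 = 3.033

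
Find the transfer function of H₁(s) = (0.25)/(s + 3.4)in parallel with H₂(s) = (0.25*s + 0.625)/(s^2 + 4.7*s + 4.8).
Parallel: H = H₁ + H₂ = (n₁·d₂ + n₂·d₁)/(d₁·d₂).
n₁·d₂ = 0.25*s^2 + 1.175*s + 1.2. n₂·d₁ = 0.25*s^2 + 1.475*s + 2.125. Sum = 0.5*s^2 + 2.65*s + 3.325. d₁·d₂ = s^3 + 8.1*s^2 + 20.78*s + 16.32.
H(s) = (0.5*s^2 + 2.65*s + 3.325)/(s^3 + 8.1*s^2 + 20.78*s + 16.32)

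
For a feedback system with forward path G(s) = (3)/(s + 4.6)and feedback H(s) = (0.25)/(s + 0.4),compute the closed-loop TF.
Closed-loop T = G/(1+GH).
Numerator: G_num * H_den = 3*s + 1.2.
Denominator: G_den * H_den + G_num * H_num = (s^2 + 5*s + 1.84) + (0.75) = s^2 + 5*s + 2.59.
T(s) = (3*s + 1.2)/(s^2 + 5*s + 2.59)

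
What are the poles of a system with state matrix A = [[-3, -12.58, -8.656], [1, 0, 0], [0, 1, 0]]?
Eigenvalues solve det(λI - A) = 0.
Characteristic polynomial: λ^3 + 3*λ^2 + 12.58*λ + 8.656 = 0.
Factor: (λ + 0.8)(λ^2 + 2.2*λ + 10.82) = 0.
Roots: -0.8, -1.1 + 3.1j, -1.1 - 3.1j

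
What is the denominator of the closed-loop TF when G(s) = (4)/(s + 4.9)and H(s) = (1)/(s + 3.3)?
Characteristic poly = G_den * H_den + G_num * H_num = (s^2 + 8.2*s + 16.17) + (4) = s^2 + 8.2*s + 20.17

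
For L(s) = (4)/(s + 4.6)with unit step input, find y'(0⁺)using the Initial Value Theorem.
IVT: y'(0⁺) = lim_{s→∞} s²·Y(s) = lim_{s→∞} s·L(s).
deg(num) = 0, deg(den) = 1, relative degree = 1, so s·L(s) → (leading num)/(leading den) = 4/1 = 4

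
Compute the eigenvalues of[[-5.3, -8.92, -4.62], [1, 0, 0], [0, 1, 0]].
Eigenvalues solve det(λI - A) = 0.
Characteristic polynomial: λ^3 + 5.3*λ^2 + 8.92*λ + 4.62 = 0.
Factor: (λ + 2.1)(λ + 1)(λ + 2.2) = 0.
Roots: -1, -2.1, -2.2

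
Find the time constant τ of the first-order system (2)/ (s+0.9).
First-order system: τ = -1/pole. Pole = -0.9. τ = -1/(-0.9) = 1.111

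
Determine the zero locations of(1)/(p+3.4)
Numerator is a nonzero constant (1) → Zeros: none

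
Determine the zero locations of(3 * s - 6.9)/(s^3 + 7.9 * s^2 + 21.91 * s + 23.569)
Set numerator = 0: 3*s - 6.9 = 0 → Zeros: 2.3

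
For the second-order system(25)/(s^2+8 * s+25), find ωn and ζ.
Standard form: ωn²/(s²+2ζωn·s+ωn²).
const=25=ωn² → ωn=5, s coeff=8=2ζωn → ζ=0.8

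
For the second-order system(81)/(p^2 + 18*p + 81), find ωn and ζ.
Standard form: ωn²/(p²+2ζωn·p+ωn²).
const=81=ωn² → ωn=9, p coeff=18=2ζωn → ζ=1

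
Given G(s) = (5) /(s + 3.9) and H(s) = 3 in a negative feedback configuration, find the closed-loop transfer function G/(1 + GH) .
Closed-loop T = G/(1+GH).
Numerator: G_num * H_den = 5.
Denominator: G_den * H_den + G_num * H_num = (s + 3.9) + (15) = s + 18.9.
T(s) = (5)/(s + 18.9)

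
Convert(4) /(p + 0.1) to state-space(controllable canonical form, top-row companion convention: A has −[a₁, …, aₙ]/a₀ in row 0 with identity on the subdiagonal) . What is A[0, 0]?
Reachable canonical form for den = p + 0.1: top row of A = -[a₁,a₂,...,aₙ]/a₀, ones on the subdiagonal, zeros elsewhere.
A = [[-0.1]].
A[0,0] = -0.1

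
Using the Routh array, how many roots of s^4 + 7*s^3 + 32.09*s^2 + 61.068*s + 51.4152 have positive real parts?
Routh array:
s^4: [1, 32.09, 51.4152]; s^3: [7, 61.068]; s^2: [23.366, 51.4152]; s^1: [45.665]; s^0: [51.4152]
First column: [1, 7, 23.366, 45.665, 51.4152]. Sign changes = RHP roots = 0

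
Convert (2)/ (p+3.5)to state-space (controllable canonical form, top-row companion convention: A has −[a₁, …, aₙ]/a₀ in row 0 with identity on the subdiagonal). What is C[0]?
Reachable canonical form: C = numerator coefficients (right-aligned, zero-padded to length n).
num = 2, C = [[2]].
C[0] = 2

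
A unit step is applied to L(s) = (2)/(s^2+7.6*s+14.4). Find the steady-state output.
FVT: lim_{t→∞} y(t) = lim_{s→0} s*Y(s) where Y(s) = L(s)/s.
= lim_{s→0} L(s) = L(0) = num(0)/den(0) = 2/14.4 = 0.1389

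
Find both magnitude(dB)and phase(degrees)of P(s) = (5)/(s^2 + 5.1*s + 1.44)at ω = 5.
Substitute s = j*5: P(j5) = -0.0977331 - 0.105781j.
|P| = 20*log₁₀(sqrt(Re²+Im²)) = -16.83 dB.
∠P = atan2(Im, Re) = -132.74°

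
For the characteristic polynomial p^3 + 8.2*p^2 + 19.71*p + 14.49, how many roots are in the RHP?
p^3 + 8.2*p^2 + 19.71*p + 14.49 = (p + 1.5)(p + 2.1)(p + 4.6). Poles: -1.5, -2.1, -4.6. RHP poles (Re>0): 0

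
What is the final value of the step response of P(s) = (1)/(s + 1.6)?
FVT: lim_{t→∞} y(t) = lim_{s→0} s*Y(s) where Y(s) = P(s)/s.
= lim_{s→0} P(s) = P(0) = num(0)/den(0) = 1/1.6 = 0.625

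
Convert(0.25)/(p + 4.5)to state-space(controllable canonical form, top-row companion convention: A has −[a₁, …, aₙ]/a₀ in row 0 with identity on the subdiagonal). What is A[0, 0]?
Reachable canonical form for den = p + 4.5: top row of A = -[a₁,a₂,...,aₙ]/a₀, ones on the subdiagonal, zeros elsewhere.
A = [[-4.5]].
A[0,0] = -4.5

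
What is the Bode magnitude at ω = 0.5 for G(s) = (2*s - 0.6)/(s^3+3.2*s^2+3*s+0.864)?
Substitute s = j*0.5: G(j0.5) = 0.705434 + 0.469198j.
|G(j0.5)| = sqrt(Re² + Im²) = 0.8472.
20*log₁₀(0.8472) = -1.44 dB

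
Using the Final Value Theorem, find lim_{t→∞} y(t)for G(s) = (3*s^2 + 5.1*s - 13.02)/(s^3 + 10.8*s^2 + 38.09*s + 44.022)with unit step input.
FVT: lim_{t→∞} y(t) = lim_{s→0} s*Y(s) where Y(s) = G(s)/s.
= lim_{s→0} G(s) = G(0) = num(0)/den(0) = -13.02/44.022 = -0.2958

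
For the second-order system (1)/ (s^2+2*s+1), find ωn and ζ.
Standard form: ωn²/(s²+2ζωn·s+ωn²).
const=1=ωn² → ωn=1, s coeff=2=2ζωn → ζ=1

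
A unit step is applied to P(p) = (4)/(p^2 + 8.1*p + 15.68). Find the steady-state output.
FVT: lim_{t→∞} y(t) = lim_{p→0} p*Y(p) where Y(p) = P(p)/p.
= lim_{p→0} P(p) = P(0) = num(0)/den(0) = 4/15.68 = 0.2551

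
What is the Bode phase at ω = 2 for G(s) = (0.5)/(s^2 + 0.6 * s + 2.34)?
Substitute s = j*2: G(j2) = -0.197826 - 0.143007j.
∠G(j2) = atan2(Im, Re) = atan2(-0.143007, -0.197826) = -144.14°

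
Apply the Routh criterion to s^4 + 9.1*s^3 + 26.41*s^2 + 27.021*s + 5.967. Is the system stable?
Routh array:
s^4: [1, 26.41, 5.967]; s^3: [9.1, 27.021]; s^2: [23.4407, 5.967]; s^1: [24.7045]; s^0: [5.967]
First column: [1, 9.1, 23.4407, 24.7045, 5.967]. Sign changes = 0.
Yes, stable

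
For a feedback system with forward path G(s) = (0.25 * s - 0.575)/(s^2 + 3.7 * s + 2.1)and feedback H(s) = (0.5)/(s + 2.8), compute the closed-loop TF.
Closed-loop T = G/(1+GH).
Numerator: G_num * H_den = 0.25*s^2 + 0.125*s - 1.61.
Denominator: G_den * H_den + G_num * H_num = (s^3 + 6.5*s^2 + 12.46*s + 5.88) + (0.125*s - 0.2875) = s^3 + 6.5*s^2 + 12.585*s + 5.5925.
T(s) = (0.25*s^2 + 0.125*s - 1.61)/(s^3 + 6.5*s^2 + 12.585*s + 5.5925)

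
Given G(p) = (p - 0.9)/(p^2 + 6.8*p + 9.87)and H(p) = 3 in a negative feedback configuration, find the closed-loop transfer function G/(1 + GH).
Closed-loop T = G/(1+GH).
Numerator: G_num * H_den = p - 0.9.
Denominator: G_den * H_den + G_num * H_num = (p^2 + 6.8*p + 9.87) + (3*p - 2.7) = p^2 + 9.8*p + 7.17.
T(p) = (p - 0.9)/(p^2 + 9.8*p + 7.17)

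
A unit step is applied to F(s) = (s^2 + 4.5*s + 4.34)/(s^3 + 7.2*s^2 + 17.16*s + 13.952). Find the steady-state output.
FVT: lim_{t→∞} y(t) = lim_{s→0} s*Y(s) where Y(s) = F(s)/s.
= lim_{s→0} F(s) = F(0) = num(0)/den(0) = 4.34/13.952 = 0.3111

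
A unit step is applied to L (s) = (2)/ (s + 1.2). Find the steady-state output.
FVT: lim_{t→∞} y(t) = lim_{s→0} s*Y(s) where Y(s) = L(s)/s.
= lim_{s→0} L(s) = L(0) = num(0)/den(0) = 2/1.2 = 1.667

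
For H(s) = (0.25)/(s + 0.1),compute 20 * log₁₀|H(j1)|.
Substitute s = j*1: H(j1) = 0.0247525 - 0.247525j.
|H(j1)| = sqrt(Re² + Im²) = 0.2488.
20*log₁₀(0.2488) = -12.08 dB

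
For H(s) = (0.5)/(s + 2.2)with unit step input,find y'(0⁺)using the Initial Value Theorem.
IVT: y'(0⁺) = lim_{s→∞} s²·Y(s) = lim_{s→∞} s·H(s).
deg(num) = 0, deg(den) = 1, relative degree = 1, so s·H(s) → (leading num)/(leading den) = 0.5/1 = 0.5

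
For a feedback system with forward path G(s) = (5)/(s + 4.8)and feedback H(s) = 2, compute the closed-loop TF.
Closed-loop T = G/(1+GH).
Numerator: G_num * H_den = 5.
Denominator: G_den * H_den + G_num * H_num = (s + 4.8) + (10) = s + 14.8.
T(s) = (5)/(s + 14.8)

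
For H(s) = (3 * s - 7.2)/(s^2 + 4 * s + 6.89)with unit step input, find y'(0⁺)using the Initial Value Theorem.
IVT: y'(0⁺) = lim_{s→∞} s²·Y(s) = lim_{s→∞} s·H(s).
deg(num) = 1, deg(den) = 2, relative degree = 1, so s·H(s) → (leading num)/(leading den) = 3/1 = 3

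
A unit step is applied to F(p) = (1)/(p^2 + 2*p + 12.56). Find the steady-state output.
FVT: lim_{t→∞} y(t) = lim_{p→0} p*Y(p) where Y(p) = F(p)/p.
= lim_{p→0} F(p) = F(0) = num(0)/den(0) = 1/12.56 = 0.07962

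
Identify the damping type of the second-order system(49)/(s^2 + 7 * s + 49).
Standard form: ωn²/(s²+2ζωn·s+ωn²) gives ωn=7, ζ=0.5.
Underdamped (ζ = 0.5 < 1)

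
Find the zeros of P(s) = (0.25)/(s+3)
Numerator is a nonzero constant (0.25) → Zeros: none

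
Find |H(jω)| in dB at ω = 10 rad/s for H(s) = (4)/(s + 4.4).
Substitute s = j*10: H(j10) = 0.147453 - 0.335121j.
|H(j10)| = sqrt(Re² + Im²) = 0.3661.
20*log₁₀(0.3661) = -8.73 dB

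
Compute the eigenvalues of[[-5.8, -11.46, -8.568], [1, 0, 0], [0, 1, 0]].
Eigenvalues solve det(λI - A) = 0.
Characteristic polynomial: λ^3 + 5.8*λ^2 + 11.46*λ + 8.568 = 0.
Factor: (λ + 2.8)(λ^2 + 3*λ + 3.06) = 0.
Roots: -1.5 + 0.9j, -1.5 - 0.9j, -2.8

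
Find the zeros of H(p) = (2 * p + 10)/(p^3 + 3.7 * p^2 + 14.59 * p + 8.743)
Set numerator = 0: 2*p + 10 = 0 → Zeros: -5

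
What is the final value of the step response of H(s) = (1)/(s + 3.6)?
FVT: lim_{t→∞} y(t) = lim_{s→0} s*Y(s) where Y(s) = H(s)/s.
= lim_{s→0} H(s) = H(0) = num(0)/den(0) = 1/3.6 = 0.2778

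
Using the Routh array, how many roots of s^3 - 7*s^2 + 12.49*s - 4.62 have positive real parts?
Routh array:
s^3: [1, 12.49]; s^2: [-7, -4.62]; s^1: [11.83]; s^0: [-4.62]
First column: [1, -7, 11.83, -4.62]. Sign changes = RHP roots = 3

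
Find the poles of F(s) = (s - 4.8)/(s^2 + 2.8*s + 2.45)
Set denominator = 0: s^2 + 2.8*s + 2.45 = 0 → Poles: -1.4 + 0.7j, -1.4 - 0.7j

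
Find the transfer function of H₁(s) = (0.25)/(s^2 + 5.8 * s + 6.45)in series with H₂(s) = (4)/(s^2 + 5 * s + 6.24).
Series: H = H₁ · H₂ = (n₁·n₂)/(d₁·d₂).
Num: n₁·n₂ = 1. Den: d₁·d₂ = s^4 + 10.8*s^3 + 41.69*s^2 + 68.442*s + 40.248.
H(s) = (1)/(s^4 + 10.8*s^3 + 41.69*s^2 + 68.442*s + 40.248)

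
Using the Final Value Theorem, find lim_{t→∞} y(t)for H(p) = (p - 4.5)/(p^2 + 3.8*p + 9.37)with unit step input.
FVT: lim_{t→∞} y(t) = lim_{p→0} p*Y(p) where Y(p) = H(p)/p.
= lim_{p→0} H(p) = H(0) = num(0)/den(0) = -4.5/9.37 = -0.4803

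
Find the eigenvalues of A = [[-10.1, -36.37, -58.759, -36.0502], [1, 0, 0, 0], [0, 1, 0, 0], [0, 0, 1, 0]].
Eigenvalues solve det(λI - A) = 0.
Characteristic polynomial: λ^4 + 10.1*λ^3 + 36.37*λ^2 + 58.759*λ + 36.0502 = 0.
Factor: (λ + 1.7)(λ + 4.6)(λ^2 + 3.8*λ + 4.61) = 0.
Roots: -1.7, -1.9 + 1j, -1.9 - 1j, -4.6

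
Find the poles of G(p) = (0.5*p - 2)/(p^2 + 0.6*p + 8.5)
Set denominator = 0: p^2 + 0.6*p + 8.5 = 0 → Poles: -0.3 + 2.9j, -0.3 - 2.9j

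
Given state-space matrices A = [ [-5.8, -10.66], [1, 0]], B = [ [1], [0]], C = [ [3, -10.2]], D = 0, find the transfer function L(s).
L(s) = C(sI - A)⁻¹B + D.
Characteristic polynomial det(sI - A) = s^2 + 5.8*s + 10.66.
Numerator from C·adj(sI-A)·B + D·det(sI-A) = 3*s - 10.2.
L(s) = (3*s - 10.2)/(s^2 + 5.8*s + 10.66)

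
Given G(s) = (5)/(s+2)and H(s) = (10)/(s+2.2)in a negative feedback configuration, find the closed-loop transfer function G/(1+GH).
Closed-loop T = G/(1+GH).
Numerator: G_num * H_den = 5*s + 11.
Denominator: G_den * H_den + G_num * H_num = (s^2 + 4.2*s + 4.4) + (50) = s^2 + 4.2*s + 54.4.
T(s) = (5*s + 11)/(s^2 + 4.2*s + 54.4)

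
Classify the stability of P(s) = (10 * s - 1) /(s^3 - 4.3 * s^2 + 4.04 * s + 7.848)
Denominator: s^3 - 4.3*s^2 + 4.04*s + 7.848 = (s + 0.9)(s^2 - 5.2*s + 8.72). Poles: -0.9, 2.6 + 1.4j, 2.6 - 1.4j. Unstable (2 pole(s) in RHP)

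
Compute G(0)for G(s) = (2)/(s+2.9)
DC gain = G(0) = num(0)/den(0) = 2/2.9 = 0.6897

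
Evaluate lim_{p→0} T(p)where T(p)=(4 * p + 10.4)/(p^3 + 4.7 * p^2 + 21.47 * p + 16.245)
DC gain = T(0) = num(0)/den(0) = 10.4/16.245 = 0.6402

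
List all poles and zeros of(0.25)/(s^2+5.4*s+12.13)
Set denominator = 0: s^2 + 5.4*s + 12.13 = 0 → Poles: -2.7 + 2.2j, -2.7 - 2.2j
Numerator is a nonzero constant (0.25) → Zeros: none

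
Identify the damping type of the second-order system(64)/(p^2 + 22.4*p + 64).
Standard form: ωn²/(p²+2ζωn·p+ωn²) gives ωn=8, ζ=1.4.
Overdamped (ζ = 1.4 > 1)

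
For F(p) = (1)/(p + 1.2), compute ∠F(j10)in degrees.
Substitute p = j*10: F(j10) = 0.0118297 - 0.0985804j.
∠F(j10) = atan2(Im, Re) = atan2(-0.0985804, 0.0118297) = -83.16°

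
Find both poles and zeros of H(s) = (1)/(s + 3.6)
Set denominator = 0: s + 3.6 = 0 → Poles: -3.6
Numerator is a nonzero constant (1) → Zeros: none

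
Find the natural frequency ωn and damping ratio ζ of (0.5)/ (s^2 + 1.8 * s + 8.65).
Underdamped: complex pole -0.9 + 2.8j. ωn = |pole| = 2.941, ζ = -Re(pole)/ωn = 0.306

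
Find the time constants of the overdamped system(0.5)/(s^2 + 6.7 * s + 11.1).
Overdamped: real poles at -3.7, -3. τ = -1/pole → τ₁ = 0.2703, τ₂ = 0.3333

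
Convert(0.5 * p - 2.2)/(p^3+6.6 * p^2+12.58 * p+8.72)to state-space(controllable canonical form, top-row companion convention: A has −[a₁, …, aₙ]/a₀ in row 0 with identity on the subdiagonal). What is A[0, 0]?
Reachable canonical form for den = p^3 + 6.6*p^2 + 12.58*p + 8.72: top row of A = -[a₁,a₂,...,aₙ]/a₀, ones on the subdiagonal, zeros elsewhere.
A = [[-6.6, -12.58, -8.72], [1, 0, 0], [0, 1, 0]].
A[0,0] = -6.6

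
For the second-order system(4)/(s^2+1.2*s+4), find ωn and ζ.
Standard form: ωn²/(s²+2ζωn·s+ωn²).
const=4=ωn² → ωn=2, s coeff=1.2=2ζωn → ζ=0.3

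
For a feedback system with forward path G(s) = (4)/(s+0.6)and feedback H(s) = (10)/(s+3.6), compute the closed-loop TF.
Closed-loop T = G/(1+GH).
Numerator: G_num * H_den = 4*s + 14.4.
Denominator: G_den * H_den + G_num * H_num = (s^2 + 4.2*s + 2.16) + (40) = s^2 + 4.2*s + 42.16.
T(s) = (4*s + 14.4)/(s^2 + 4.2*s + 42.16)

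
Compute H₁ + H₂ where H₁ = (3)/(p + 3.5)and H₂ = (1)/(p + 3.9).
Parallel: H = H₁ + H₂ = (n₁·d₂ + n₂·d₁)/(d₁·d₂).
n₁·d₂ = 3*p + 11.7. n₂·d₁ = p + 3.5. Sum = 4*p + 15.2. d₁·d₂ = p^2 + 7.4*p + 13.65.
H(p) = (4*p + 15.2)/(p^2 + 7.4*p + 13.65)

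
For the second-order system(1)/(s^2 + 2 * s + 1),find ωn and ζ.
Standard form: ωn²/(s²+2ζωn·s+ωn²).
const=1=ωn² → ωn=1, s coeff=2=2ζωn → ζ=1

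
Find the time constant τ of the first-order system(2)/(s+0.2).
First-order system: τ = -1/pole. Pole = -0.2. τ = -1/(-0.2) = 5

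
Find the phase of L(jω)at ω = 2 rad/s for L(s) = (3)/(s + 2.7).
Substitute s = j*2: L(j2) = 0.717449 - 0.531444j.
∠L(j2) = atan2(Im, Re) = atan2(-0.531444, 0.717449) = -36.53°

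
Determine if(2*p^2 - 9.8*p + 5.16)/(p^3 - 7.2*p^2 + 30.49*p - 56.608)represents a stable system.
Denominator: p^3 - 7.2*p^2 + 30.49*p - 56.608 = (p - 3.2)(p^2 - 4*p + 17.69). Poles: 2 + 3.7j, 2 - 3.7j, 3.2. All Re(p)<0: No (unstable)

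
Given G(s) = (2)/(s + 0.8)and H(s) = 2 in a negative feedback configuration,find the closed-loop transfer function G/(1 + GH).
Closed-loop T = G/(1+GH).
Numerator: G_num * H_den = 2.
Denominator: G_den * H_den + G_num * H_num = (s + 0.8) + (4) = s + 4.8.
T(s) = (2)/(s + 4.8)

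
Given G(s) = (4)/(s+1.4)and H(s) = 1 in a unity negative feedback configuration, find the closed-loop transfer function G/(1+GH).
Closed-loop T = G/(1+GH).
Numerator: G_num * H_den = 4.
Denominator: G_den * H_den + G_num * H_num = (s + 1.4) + (4) = s + 5.4.
T(s) = (4)/(s + 5.4)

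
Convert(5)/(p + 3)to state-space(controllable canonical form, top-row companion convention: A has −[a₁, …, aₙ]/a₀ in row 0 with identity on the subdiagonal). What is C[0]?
Reachable canonical form: C = numerator coefficients (right-aligned, zero-padded to length n).
num = 5, C = [[5]].
C[0] = 5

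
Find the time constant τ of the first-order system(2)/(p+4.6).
First-order system: τ = -1/pole. Pole = -4.6. τ = -1/(-4.6) = 0.2174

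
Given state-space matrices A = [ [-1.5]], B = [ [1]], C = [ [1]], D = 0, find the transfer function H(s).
H(s) = C(sI - A)⁻¹B + D.
Characteristic polynomial det(sI - A) = s + 1.5.
Numerator from C·adj(sI-A)·B + D·det(sI-A) = 1.
H(s) = (1)/(s + 1.5)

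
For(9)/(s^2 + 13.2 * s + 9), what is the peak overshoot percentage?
Standard form: ωn²/(s²+2ζωn·s+ωn²) → ωn = 3, ζ = 2.2.
ζ ≥ 1, so the response is non-oscillatory: peak overshoot = 0%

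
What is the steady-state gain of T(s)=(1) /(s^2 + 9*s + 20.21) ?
DC gain = T(0) = num(0)/den(0) = 1/20.21 = 0.04948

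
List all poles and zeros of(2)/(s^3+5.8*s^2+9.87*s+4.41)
Set denominator = 0: s^3 + 5.8*s^2 + 9.87*s + 4.41 = (s + 2.1)(s + 0.7)(s + 3) = 0 → Poles: -0.7, -2.1, -3
Numerator is a nonzero constant (2) → Zeros: none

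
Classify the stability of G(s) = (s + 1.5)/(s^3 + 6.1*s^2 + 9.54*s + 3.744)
Denominator: s^3 + 6.1*s^2 + 9.54*s + 3.744 = (s + 1.6)(s + 0.6)(s + 3.9). Poles: -0.6, -1.6, -3.9. Stable (all poles in LHP)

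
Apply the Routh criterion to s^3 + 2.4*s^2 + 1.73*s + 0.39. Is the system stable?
Routh array:
s^3: [1, 1.73]; s^2: [2.4, 0.39]; s^1: [1.5675]; s^0: [0.39]
First column: [1, 2.4, 1.5675, 0.39]. Sign changes = 0.
Yes, stable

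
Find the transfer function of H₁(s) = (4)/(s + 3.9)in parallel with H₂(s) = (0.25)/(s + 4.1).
Parallel: H = H₁ + H₂ = (n₁·d₂ + n₂·d₁)/(d₁·d₂).
n₁·d₂ = 4*s + 16.4. n₂·d₁ = 0.25*s + 0.975. Sum = 4.25*s + 17.375. d₁·d₂ = s^2 + 8*s + 15.99.
H(s) = (4.25*s + 17.375)/(s^2 + 8*s + 15.99)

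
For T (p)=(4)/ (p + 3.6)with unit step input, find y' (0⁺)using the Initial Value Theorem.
IVT: y'(0⁺) = lim_{p→∞} p²·Y(p) = lim_{p→∞} p·T(p).
deg(num) = 0, deg(den) = 1, relative degree = 1, so p·T(p) → (leading num)/(leading den) = 4/1 = 4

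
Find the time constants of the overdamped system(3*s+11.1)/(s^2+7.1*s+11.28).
Overdamped: real poles at -4.7, -2.4. τ = -1/pole → τ₁ = 0.2128, τ₂ = 0.4167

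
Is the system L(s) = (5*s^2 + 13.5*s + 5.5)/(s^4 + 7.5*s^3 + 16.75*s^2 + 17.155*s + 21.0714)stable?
Denominator: s^4 + 7.5*s^3 + 16.75*s^2 + 17.155*s + 21.0714 = (s + 4.2)(s + 2.9)(s^2 + 0.4*s + 1.73). Poles: -0.2 + 1.3j, -0.2 - 1.3j, -2.9, -4.2. All Re(p)<0: Yes (stable)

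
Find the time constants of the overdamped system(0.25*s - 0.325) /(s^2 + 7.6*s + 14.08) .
Overdamped: real poles at -4.4, -3.2. τ = -1/pole → τ₁ = 0.2273, τ₂ = 0.3125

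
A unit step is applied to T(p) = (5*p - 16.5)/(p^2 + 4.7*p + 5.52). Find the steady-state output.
FVT: lim_{t→∞} y(t) = lim_{p→0} p*Y(p) where Y(p) = T(p)/p.
= lim_{p→0} T(p) = T(0) = num(0)/den(0) = -16.5/5.52 = -2.989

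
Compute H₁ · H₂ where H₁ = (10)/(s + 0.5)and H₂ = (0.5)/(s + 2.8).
Series: H = H₁ · H₂ = (n₁·n₂)/(d₁·d₂).
Num: n₁·n₂ = 5. Den: d₁·d₂ = s^2 + 3.3*s + 1.4.
H(s) = (5)/(s^2 + 3.3*s + 1.4)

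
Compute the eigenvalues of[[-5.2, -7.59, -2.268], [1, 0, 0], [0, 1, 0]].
Eigenvalues solve det(λI - A) = 0.
Characteristic polynomial: λ^3 + 5.2*λ^2 + 7.59*λ + 2.268 = 0.
Factor: (λ + 2.1)(λ + 2.7)(λ + 0.4) = 0.
Roots: -0.4, -2.1, -2.7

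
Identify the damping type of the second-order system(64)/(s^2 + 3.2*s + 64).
Standard form: ωn²/(s²+2ζωn·s+ωn²) gives ωn=8, ζ=0.2.
Underdamped (ζ = 0.2 < 1)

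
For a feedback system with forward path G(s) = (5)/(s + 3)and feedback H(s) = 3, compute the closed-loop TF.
Closed-loop T = G/(1+GH).
Numerator: G_num * H_den = 5.
Denominator: G_den * H_den + G_num * H_num = (s + 3) + (15) = s + 18.
T(s) = (5)/(s + 18)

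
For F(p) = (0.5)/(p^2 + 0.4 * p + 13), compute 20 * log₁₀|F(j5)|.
Substitute p = j*5: F(j5) = -0.0405405 - 0.00675676j.
|F(j5)| = sqrt(Re² + Im²) = 0.0411.
20*log₁₀(0.0411) = -27.72 dB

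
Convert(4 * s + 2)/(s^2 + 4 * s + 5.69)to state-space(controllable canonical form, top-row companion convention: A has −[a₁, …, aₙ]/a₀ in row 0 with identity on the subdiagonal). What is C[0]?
Reachable canonical form: C = numerator coefficients (right-aligned, zero-padded to length n).
num = 4*s + 2, C = [[4, 2]].
C[0] = 4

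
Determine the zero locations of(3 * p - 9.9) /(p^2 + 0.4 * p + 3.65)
Set numerator = 0: 3*p - 9.9 = 0 → Zeros: 3.3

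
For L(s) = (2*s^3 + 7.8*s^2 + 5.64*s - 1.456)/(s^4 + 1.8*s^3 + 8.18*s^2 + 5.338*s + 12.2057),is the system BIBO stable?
Denominator: s^4 + 1.8*s^3 + 8.18*s^2 + 5.338*s + 12.2057 = (s^2 + 0.4*s + 2.29)(s^2 + 1.4*s + 5.33). Poles: -0.2 + 1.5j, -0.2 - 1.5j, -0.7 + 2.2j, -0.7 - 2.2j. All Re(p)<0: Yes (stable)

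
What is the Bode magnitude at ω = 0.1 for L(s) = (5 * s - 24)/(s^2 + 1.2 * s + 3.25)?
Substitute s = j*0.1: L(j0.1) = -7.39155 + 0.428082j.
|L(j0.1)| = sqrt(Re² + Im²) = 7.404.
20*log₁₀(7.404) = 17.39 dB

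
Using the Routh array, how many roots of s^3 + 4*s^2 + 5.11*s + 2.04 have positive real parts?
Routh array:
s^3: [1, 5.11]; s^2: [4, 2.04]; s^1: [4.6]; s^0: [2.04]
First column: [1, 4, 4.6, 2.04]. Sign changes = RHP roots = 0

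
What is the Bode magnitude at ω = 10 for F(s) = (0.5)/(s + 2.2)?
Substitute s = j*10: F(j10) = 0.0104922 - 0.0476917j.
|F(j10)| = sqrt(Re² + Im²) = 0.04883.
20*log₁₀(0.04883) = -26.23 dB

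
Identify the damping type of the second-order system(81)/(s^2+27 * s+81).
Standard form: ωn²/(s²+2ζωn·s+ωn²) gives ωn=9, ζ=1.5.
Overdamped (ζ = 1.5 > 1)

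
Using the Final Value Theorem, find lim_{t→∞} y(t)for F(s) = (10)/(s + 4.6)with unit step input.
FVT: lim_{t→∞} y(t) = lim_{s→0} s*Y(s) where Y(s) = F(s)/s.
= lim_{s→0} F(s) = F(0) = num(0)/den(0) = 10/4.6 = 2.174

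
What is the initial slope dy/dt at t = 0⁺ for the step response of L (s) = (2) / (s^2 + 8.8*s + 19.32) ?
IVT: y'(0⁺) = lim_{s→∞} s²·Y(s) = lim_{s→∞} s·L(s).
deg(num) = 0, deg(den) = 2, relative degree = 2 ≥ 2, so s·L(s) → 0. Initial slope = 0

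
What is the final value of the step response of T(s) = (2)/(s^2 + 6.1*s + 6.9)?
FVT: lim_{t→∞} y(t) = lim_{s→0} s*Y(s) where Y(s) = T(s)/s.
= lim_{s→0} T(s) = T(0) = num(0)/den(0) = 2/6.9 = 0.2899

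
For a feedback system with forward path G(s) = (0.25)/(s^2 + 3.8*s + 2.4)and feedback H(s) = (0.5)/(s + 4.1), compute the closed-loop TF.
Closed-loop T = G/(1+GH).
Numerator: G_num * H_den = 0.25*s + 1.025.
Denominator: G_den * H_den + G_num * H_num = (s^3 + 7.9*s^2 + 17.98*s + 9.84) + (0.125) = s^3 + 7.9*s^2 + 17.98*s + 9.965.
T(s) = (0.25*s + 1.025)/(s^3 + 7.9*s^2 + 17.98*s + 9.965)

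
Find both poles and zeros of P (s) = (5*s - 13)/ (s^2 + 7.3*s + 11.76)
Set denominator = 0: s^2 + 7.3*s + 11.76 = (s + 2.4)(s + 4.9) = 0 → Poles: -2.4, -4.9
Set numerator = 0: 5*s - 13 = 0 → Zeros: 2.6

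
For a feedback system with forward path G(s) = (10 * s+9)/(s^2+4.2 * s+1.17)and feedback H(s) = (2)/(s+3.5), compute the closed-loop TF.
Closed-loop T = G/(1+GH).
Numerator: G_num * H_den = 10*s^2 + 44*s + 31.5.
Denominator: G_den * H_den + G_num * H_num = (s^3 + 7.7*s^2 + 15.87*s + 4.095) + (20*s + 18) = s^3 + 7.7*s^2 + 35.87*s + 22.095.
T(s) = (10*s^2 + 44*s + 31.5)/(s^3 + 7.7*s^2 + 35.87*s + 22.095)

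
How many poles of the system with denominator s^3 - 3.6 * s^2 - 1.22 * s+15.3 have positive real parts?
s^3 - 3.6*s^2 - 1.22*s + 15.3 = (s + 1.8)(s^2 - 5.4*s + 8.5). Poles: -1.8, 2.7 + 1.1j, 2.7 - 1.1j. RHP poles (Re>0): 2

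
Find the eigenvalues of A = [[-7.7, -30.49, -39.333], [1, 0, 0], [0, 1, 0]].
Eigenvalues solve det(λI - A) = 0.
Characteristic polynomial: λ^3 + 7.7*λ^2 + 30.49*λ + 39.333 = 0.
Factor: (λ + 2.1)(λ^2 + 5.6*λ + 18.73) = 0.
Roots: -2.1, -2.8 + 3.3j, -2.8 - 3.3j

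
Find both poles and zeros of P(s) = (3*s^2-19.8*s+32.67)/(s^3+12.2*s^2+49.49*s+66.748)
Set denominator = 0: s^3 + 12.2*s^2 + 49.49*s + 66.748 = (s + 4.1)(s + 3.7)(s + 4.4) = 0 → Poles: -3.7, -4.1, -4.4
Set numerator = 0: 3*s^2 - 19.8*s + 32.67 = 3*(s - 3.3)(s - 3.3) = 0 → Zeros: 3.3, 3.3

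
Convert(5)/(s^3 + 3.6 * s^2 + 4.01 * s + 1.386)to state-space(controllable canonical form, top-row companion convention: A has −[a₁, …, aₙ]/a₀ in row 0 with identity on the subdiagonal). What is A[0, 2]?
Reachable canonical form for den = s^3 + 3.6*s^2 + 4.01*s + 1.386: top row of A = -[a₁,a₂,...,aₙ]/a₀, ones on the subdiagonal, zeros elsewhere.
A = [[-3.6, -4.01, -1.386], [1, 0, 0], [0, 1, 0]].
A[0,2] = -1.386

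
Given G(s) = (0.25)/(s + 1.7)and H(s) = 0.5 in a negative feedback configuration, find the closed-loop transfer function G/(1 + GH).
Closed-loop T = G/(1+GH).
Numerator: G_num * H_den = 0.25.
Denominator: G_den * H_den + G_num * H_num = (s + 1.7) + (0.125) = s + 1.825.
T(s) = (0.25)/(s + 1.825)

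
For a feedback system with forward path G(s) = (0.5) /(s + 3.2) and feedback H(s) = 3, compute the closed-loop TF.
Closed-loop T = G/(1+GH).
Numerator: G_num * H_den = 0.5.
Denominator: G_den * H_den + G_num * H_num = (s + 3.2) + (1.5) = s + 4.7.
T(s) = (0.5)/(s + 4.7)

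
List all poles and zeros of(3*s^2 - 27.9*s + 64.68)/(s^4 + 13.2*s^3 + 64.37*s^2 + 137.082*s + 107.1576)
Set denominator = 0: s^4 + 13.2*s^3 + 64.37*s^2 + 137.082*s + 107.1576 = (s + 2.2)(s + 3.3)(s + 3.6)(s + 4.1) = 0 → Poles: -2.2, -3.3, -3.6, -4.1
Set numerator = 0: 3*s^2 - 27.9*s + 64.68 = 3*(s - 4.9)(s - 4.4) = 0 → Zeros: 4.4, 4.9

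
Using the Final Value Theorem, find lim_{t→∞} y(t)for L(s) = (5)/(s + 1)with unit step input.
FVT: lim_{t→∞} y(t) = lim_{s→0} s*Y(s) where Y(s) = L(s)/s.
= lim_{s→0} L(s) = L(0) = num(0)/den(0) = 5/1 = 5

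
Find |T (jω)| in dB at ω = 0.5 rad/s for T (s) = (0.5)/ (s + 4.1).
Substitute s = j*0.5: T(j0.5) = 0.120164 - 0.0146542j.
|T(j0.5)| = sqrt(Re² + Im²) = 0.1211.
20*log₁₀(0.1211) = -18.34 dB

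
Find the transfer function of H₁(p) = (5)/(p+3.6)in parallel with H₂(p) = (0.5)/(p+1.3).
Parallel: H = H₁ + H₂ = (n₁·d₂ + n₂·d₁)/(d₁·d₂).
n₁·d₂ = 5*p + 6.5. n₂·d₁ = 0.5*p + 1.8. Sum = 5.5*p + 8.3. d₁·d₂ = p^2 + 4.9*p + 4.68.
H(p) = (5.5*p + 8.3)/(p^2 + 4.9*p + 4.68)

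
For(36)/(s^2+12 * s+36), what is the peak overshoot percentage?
Standard form: ωn²/(s²+2ζωn·s+ωn²) → ωn = 6, ζ = 1.
ζ ≥ 1, so the response is non-oscillatory: peak overshoot = 0%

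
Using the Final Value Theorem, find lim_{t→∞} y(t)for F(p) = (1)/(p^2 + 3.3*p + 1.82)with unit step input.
FVT: lim_{t→∞} y(t) = lim_{p→0} p*Y(p) where Y(p) = F(p)/p.
= lim_{p→0} F(p) = F(0) = num(0)/den(0) = 1/1.82 = 0.5495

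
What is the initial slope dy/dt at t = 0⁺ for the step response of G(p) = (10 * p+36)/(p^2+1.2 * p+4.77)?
IVT: y'(0⁺) = lim_{p→∞} p²·Y(p) = lim_{p→∞} p·G(p).
deg(num) = 1, deg(den) = 2, relative degree = 1, so p·G(p) → (leading num)/(leading den) = 10/1 = 10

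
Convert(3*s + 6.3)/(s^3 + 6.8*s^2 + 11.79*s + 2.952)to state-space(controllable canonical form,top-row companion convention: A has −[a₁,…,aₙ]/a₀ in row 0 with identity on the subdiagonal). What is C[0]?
Reachable canonical form: C = numerator coefficients (right-aligned, zero-padded to length n).
num = 3*s + 6.3, C = [[0, 3, 6.3]].
C[0] = 0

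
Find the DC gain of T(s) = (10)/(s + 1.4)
DC gain = T(0) = num(0)/den(0) = 10/1.4 = 7.143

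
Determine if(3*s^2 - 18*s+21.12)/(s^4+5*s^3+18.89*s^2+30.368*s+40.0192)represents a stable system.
Denominator: s^4 + 5*s^3 + 18.89*s^2 + 30.368*s + 40.0192 = (s^2 + 1.8*s + 4.81)(s^2 + 3.2*s + 8.32). Poles: -0.9 + 2j, -0.9 - 2j, -1.6 + 2.4j, -1.6 - 2.4j. All Re(p)<0: Yes (stable)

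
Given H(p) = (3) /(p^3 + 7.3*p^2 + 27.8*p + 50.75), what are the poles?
Set denominator = 0: p^3 + 7.3*p^2 + 27.8*p + 50.75 = (p + 3.5)(p^2 + 3.8*p + 14.5) = 0 → Poles: -1.9 + 3.3j, -1.9 - 3.3j, -3.5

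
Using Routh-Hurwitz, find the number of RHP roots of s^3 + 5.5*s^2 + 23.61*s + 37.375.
Routh array:
s^3: [1, 23.61]; s^2: [5.5, 37.375]; s^1: [16.8145]; s^0: [37.375]
First column: [1, 5.5, 16.8145, 37.375]. Sign changes = RHP roots = 0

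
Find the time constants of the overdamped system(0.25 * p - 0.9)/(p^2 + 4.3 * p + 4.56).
Overdamped: real poles at -2.4, -1.9. τ = -1/pole → τ₁ = 0.4167, τ₂ = 0.5263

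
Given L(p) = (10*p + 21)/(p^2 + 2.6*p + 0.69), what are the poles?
Set denominator = 0: p^2 + 2.6*p + 0.69 = (p + 2.3)(p + 0.3) = 0 → Poles: -0.3, -2.3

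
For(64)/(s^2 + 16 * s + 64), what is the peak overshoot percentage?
Standard form: ωn²/(s²+2ζωn·s+ωn²) → ωn = 8, ζ = 1.
ζ ≥ 1, so the response is non-oscillatory: peak overshoot = 0%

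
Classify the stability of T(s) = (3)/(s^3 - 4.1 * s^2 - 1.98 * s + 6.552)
Denominator: s^3 - 4.1*s^2 - 1.98*s + 6.552 = (s - 4.2)(s - 1.2)(s + 1.3). Poles: -1.3, 1.2, 4.2. Unstable (2 pole(s) in RHP)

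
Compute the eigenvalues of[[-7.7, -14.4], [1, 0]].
Eigenvalues solve det(λI - A) = 0.
Characteristic polynomial: λ^2 + 7.7*λ + 14.4 = 0.
Factor: (λ + 4.5)(λ + 3.2) = 0.
Roots: -3.2, -4.5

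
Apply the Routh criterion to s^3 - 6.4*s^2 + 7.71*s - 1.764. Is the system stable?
Routh array:
s^3: [1, 7.71]; s^2: [-6.4, -1.764]; s^1: [7.43437]; s^0: [-1.764]
First column: [1, -6.4, 7.43437, -1.764]. Sign changes = 3.
No, unstable (3 RHP root(s))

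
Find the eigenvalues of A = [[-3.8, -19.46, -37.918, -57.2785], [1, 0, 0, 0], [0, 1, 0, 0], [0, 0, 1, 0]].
Eigenvalues solve det(λI - A) = 0.
Characteristic polynomial: λ^4 + 3.8*λ^3 + 19.46*λ^2 + 37.918*λ + 57.2785 = 0.
Factor: (λ^2 + 2.8*λ + 4.85)(λ^2 + λ + 11.81) = 0.
Roots: -0.5 + 3.4j, -0.5 - 3.4j, -1.4 + 1.7j, -1.4 - 1.7j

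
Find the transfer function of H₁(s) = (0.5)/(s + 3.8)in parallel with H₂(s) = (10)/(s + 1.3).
Parallel: H = H₁ + H₂ = (n₁·d₂ + n₂·d₁)/(d₁·d₂).
n₁·d₂ = 0.5*s + 0.65. n₂·d₁ = 10*s + 38. Sum = 10.5*s + 38.65. d₁·d₂ = s^2 + 5.1*s + 4.94.
H(s) = (10.5*s + 38.65)/(s^2 + 5.1*s + 4.94)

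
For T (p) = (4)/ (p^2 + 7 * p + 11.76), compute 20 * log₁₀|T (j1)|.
Substitute p = j*1: T(j1) = 0.261201 - 0.169926j.
|T(j1)| = sqrt(Re² + Im²) = 0.3116.
20*log₁₀(0.3116) = -10.13 dB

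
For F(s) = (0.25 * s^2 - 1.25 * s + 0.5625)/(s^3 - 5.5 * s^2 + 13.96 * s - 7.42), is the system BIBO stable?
Denominator: s^3 - 5.5*s^2 + 13.96*s - 7.42 = (s - 0.7)(s^2 - 4.8*s + 10.6). Poles: 0.7, 2.4 + 2.2j, 2.4 - 2.2j. All Re(p)<0: No (unstable)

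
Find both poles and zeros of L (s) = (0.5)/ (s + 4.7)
Set denominator = 0: s + 4.7 = 0 → Poles: -4.7
Numerator is a nonzero constant (0.5) → Zeros: none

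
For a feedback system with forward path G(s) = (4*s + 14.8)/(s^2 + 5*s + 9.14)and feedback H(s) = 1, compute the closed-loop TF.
Closed-loop T = G/(1+GH).
Numerator: G_num * H_den = 4*s + 14.8.
Denominator: G_den * H_den + G_num * H_num = (s^2 + 5*s + 9.14) + (4*s + 14.8) = s^2 + 9*s + 23.94.
T(s) = (4*s + 14.8)/(s^2 + 9*s + 23.94)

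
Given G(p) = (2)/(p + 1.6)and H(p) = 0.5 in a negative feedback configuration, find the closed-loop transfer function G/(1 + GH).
Closed-loop T = G/(1+GH).
Numerator: G_num * H_den = 2.
Denominator: G_den * H_den + G_num * H_num = (p + 1.6) + (1) = p + 2.6.
T(p) = (2)/(p + 2.6)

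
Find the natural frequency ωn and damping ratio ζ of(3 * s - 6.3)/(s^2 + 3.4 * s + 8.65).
Underdamped: complex pole -1.7 + 2.4j. ωn = |pole| = 2.941, ζ = -Re(pole)/ωn = 0.578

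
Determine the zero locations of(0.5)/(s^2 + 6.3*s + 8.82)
Numerator is a nonzero constant (0.5) → Zeros: none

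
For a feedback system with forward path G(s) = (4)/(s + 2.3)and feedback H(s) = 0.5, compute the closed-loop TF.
Closed-loop T = G/(1+GH).
Numerator: G_num * H_den = 4.
Denominator: G_den * H_den + G_num * H_num = (s + 2.3) + (2) = s + 4.3.
T(s) = (4)/(s + 4.3)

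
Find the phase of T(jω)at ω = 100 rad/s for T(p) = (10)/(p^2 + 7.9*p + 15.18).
Substitute p = j*100: T(j100) = -0.00099529 - 7.87474e-05j.
∠T(j100) = atan2(Im, Re) = atan2(-7.87474e-05, -0.00099529) = -175.48°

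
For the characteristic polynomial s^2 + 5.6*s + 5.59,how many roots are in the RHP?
s^2 + 5.6*s + 5.59 = (s + 4.3)(s + 1.3). Poles: -1.3, -4.3. RHP poles (Re>0): 0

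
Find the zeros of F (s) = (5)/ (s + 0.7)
Numerator is a nonzero constant (5) → Zeros: none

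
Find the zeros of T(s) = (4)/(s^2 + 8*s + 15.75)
Numerator is a nonzero constant (4) → Zeros: none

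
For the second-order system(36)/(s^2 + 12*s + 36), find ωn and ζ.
Standard form: ωn²/(s²+2ζωn·s+ωn²).
const=36=ωn² → ωn=6, s coeff=12=2ζωn → ζ=1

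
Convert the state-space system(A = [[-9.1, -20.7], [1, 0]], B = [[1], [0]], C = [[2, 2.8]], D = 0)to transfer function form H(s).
H(s) = C(sI - A)⁻¹B + D.
Characteristic polynomial det(sI - A) = s^2 + 9.1*s + 20.7.
Numerator from C·adj(sI-A)·B + D·det(sI-A) = 2*s + 2.8.
H(s) = (2*s + 2.8)/(s^2 + 9.1*s + 20.7)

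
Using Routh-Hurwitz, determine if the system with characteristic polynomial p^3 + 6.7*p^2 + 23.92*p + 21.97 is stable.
Routh array:
p^3: [1, 23.92]; p^2: [6.7, 21.97]; p^1: [20.6409]; p^0: [21.97]
First column: [1, 6.7, 20.6409, 21.97]. Sign changes = 0.
Yes, stable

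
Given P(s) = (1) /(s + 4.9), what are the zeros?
Numerator is a nonzero constant (1) → Zeros: none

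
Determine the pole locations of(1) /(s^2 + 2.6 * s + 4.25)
Set denominator = 0: s^2 + 2.6*s + 4.25 = 0 → Poles: -1.3 + 1.6j, -1.3 - 1.6j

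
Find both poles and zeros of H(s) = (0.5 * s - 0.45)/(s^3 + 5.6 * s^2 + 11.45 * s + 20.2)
Set denominator = 0: s^3 + 5.6*s^2 + 11.45*s + 20.2 = (s + 4)(s^2 + 1.6*s + 5.05) = 0 → Poles: -0.8 + 2.1j, -0.8 - 2.1j, -4
Set numerator = 0: 0.5*s - 0.45 = 0 → Zeros: 0.9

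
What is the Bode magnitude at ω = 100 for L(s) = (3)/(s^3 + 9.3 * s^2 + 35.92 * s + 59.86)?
Substitute s = j*100: L(j100) = -2.78412e-07 + 2.98485e-06j.
|L(j100)| = sqrt(Re² + Im²) = 2.998e-06.
20*log₁₀(2.998e-06) = -110.46 dB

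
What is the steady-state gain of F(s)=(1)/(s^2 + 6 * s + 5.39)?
DC gain = F(0) = num(0)/den(0) = 1/5.39 = 0.1855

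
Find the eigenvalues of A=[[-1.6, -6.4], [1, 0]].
Eigenvalues solve det(λI - A) = 0.
Characteristic polynomial: λ^2 + 1.6*λ + 6.4 = 0.
Roots: -0.8 + 2.4j, -0.8 - 2.4j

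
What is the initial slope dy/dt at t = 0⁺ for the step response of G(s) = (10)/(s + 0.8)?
IVT: y'(0⁺) = lim_{s→∞} s²·Y(s) = lim_{s→∞} s·G(s).
deg(num) = 0, deg(den) = 1, relative degree = 1, so s·G(s) → (leading num)/(leading den) = 10/1 = 10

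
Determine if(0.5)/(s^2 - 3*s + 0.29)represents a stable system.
Denominator: s^2 - 3*s + 0.29 = (s - 0.1)(s - 2.9). Poles: 0.1, 2.9. All Re(p)<0: No (unstable)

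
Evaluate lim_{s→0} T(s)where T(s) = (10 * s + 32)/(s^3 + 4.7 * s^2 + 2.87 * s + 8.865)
DC gain = T(0) = num(0)/den(0) = 32/8.865 = 3.61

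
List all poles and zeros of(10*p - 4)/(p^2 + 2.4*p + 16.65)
Set denominator = 0: p^2 + 2.4*p + 16.65 = 0 → Poles: -1.2 + 3.9j, -1.2 - 3.9j
Set numerator = 0: 10*p - 4 = 0 → Zeros: 0.4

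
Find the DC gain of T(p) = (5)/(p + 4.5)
DC gain = T(0) = num(0)/den(0) = 5/4.5 = 1.111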